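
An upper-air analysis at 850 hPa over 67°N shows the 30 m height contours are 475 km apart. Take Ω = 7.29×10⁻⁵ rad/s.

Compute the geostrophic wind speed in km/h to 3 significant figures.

Coriolis parameter at 67°N:
f = 2Ω sin φ = 2 × 7.29×10⁻⁵ × sin 67° = 1.34×10⁻⁴ s⁻¹
Height gradient: |∂Z/∂n| = 30 m / 475000 m = 6.32×10⁻⁵
On a pressure surface, geostrophic balance gives V_g = (g/f)|∂Z/∂n|:
V_g = 9.81 × 6.32×10⁻⁵ / 1.34×10⁻⁴ = 4.62 m/s
Converting: 4.62 m/s × 3.6 = 16.6 km/h

16.6 km/h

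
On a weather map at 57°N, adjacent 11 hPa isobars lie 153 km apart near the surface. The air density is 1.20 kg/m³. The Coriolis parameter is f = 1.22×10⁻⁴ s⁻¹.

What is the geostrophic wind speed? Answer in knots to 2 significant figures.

95 knots

Pressure gradient: |∂P/∂n| = 1100 Pa / 153000 m = 7.19×10⁻³ Pa/m
Geostrophic balance (pressure-gradient force = Coriolis force):
V_g = (1/(fρ)) |∂P/∂n| = 7.19×10⁻³ / (1.22×10⁻⁴ × 1.20) = 49.1 m/s
Converting: 49.1 m/s × 1.944 = 95 knots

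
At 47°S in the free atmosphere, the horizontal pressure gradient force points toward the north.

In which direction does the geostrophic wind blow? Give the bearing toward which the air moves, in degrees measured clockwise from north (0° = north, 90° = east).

The pressure-gradient force points toward the north (bearing 000°).
Geostrophic balance: in the Southern Hemisphere the Coriolis force deflects motion to the left, so the geostrophic wind blows 90° to the left of the pressure-gradient force (low pressure on the right).
Rotating 000° by 90° counterclockwise gives 270° — the wind blows toward the west.

270°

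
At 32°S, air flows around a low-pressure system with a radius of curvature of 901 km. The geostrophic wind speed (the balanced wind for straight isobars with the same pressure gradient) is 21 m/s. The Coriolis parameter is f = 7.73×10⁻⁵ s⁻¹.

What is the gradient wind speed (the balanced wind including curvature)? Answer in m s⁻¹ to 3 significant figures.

16.9 m s⁻¹

Around a low, centrifugal force acts outward with Coriolis, so pressure-gradient force balances both:
(1/ρ)|∂P/∂n| = fV + V²/R  →  V² + fR·V − fR·V_g = 0
With fR = 7.73×10⁻⁵ × 901×10³ m = 69.6 m/s:
V = [−fR + √((fR)² + 4 fR V_g)]/2 = [−69.6 + √(69.6² + 4×69.6×21)]/2 = 16.9 m/s
Subgeostrophic (V < V_g = 21 m/s), as expected around a low.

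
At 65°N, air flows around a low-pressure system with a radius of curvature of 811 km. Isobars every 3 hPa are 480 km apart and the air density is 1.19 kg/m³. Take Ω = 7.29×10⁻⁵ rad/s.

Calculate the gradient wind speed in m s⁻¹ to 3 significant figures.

Coriolis parameter at 65°N:
f = 2Ω sin φ = 2 × 7.29×10⁻⁵ × sin 65° = 1.32×10⁻⁴ s⁻¹
Pressure gradient: |∂P/∂n| = 300 Pa / 480000 m = 6.25×10⁻⁴ Pa/m
Geostrophic speed: V_g = |∂P/∂n|/(fρ) = 6.25×10⁻⁴/(1.32×10⁻⁴ × 1.19) = 3.97 m/s
Around a low, centrifugal force acts outward with Coriolis, so pressure-gradient force balances both:
(1/ρ)|∂P/∂n| = fV + V²/R  →  V² + fR·V − fR·V_g = 0
With fR = 1.32×10⁻⁴ × 811×10³ m = 107 m/s:
V = [−fR + √((fR)² + 4 fR V_g)]/2 = [−107 + √(107² + 4×107×3.97)]/2 = 3.84 m/s
Subgeostrophic (V < V_g = 3.97 m/s), as expected around a low.

3.84 m s⁻¹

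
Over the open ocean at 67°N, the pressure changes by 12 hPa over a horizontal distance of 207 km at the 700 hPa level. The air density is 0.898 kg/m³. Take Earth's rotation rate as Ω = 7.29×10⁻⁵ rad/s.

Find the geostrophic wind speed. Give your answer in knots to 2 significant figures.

Coriolis parameter at 67°N:
f = 2Ω sin φ = 2 × 7.29×10⁻⁵ × sin 67° = 1.34×10⁻⁴ s⁻¹
Pressure gradient: |∂P/∂n| = 1200 Pa / 207000 m = 5.80×10⁻³ Pa/m
Geostrophic balance (pressure-gradient force = Coriolis force):
V_g = (1/(fρ)) |∂P/∂n| = 5.80×10⁻³ / (1.34×10⁻⁴ × 0.898) = 48.1 m/s
Converting: 48.1 m/s × 1.944 = 94 knots

94 knots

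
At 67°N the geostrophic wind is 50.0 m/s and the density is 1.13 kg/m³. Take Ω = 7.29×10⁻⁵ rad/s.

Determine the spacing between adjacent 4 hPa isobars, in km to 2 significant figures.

Coriolis parameter at 67°N:
f = 2Ω sin φ = 2 × 7.29×10⁻⁵ × sin 67° = 1.34×10⁻⁴ s⁻¹
Geostrophic balance rearranged: |∂P/∂n| = f ρ V_g
|∂P/∂n| = 1.34×10⁻⁴ × 1.13 × 50.0 = 7.58×10⁻³ Pa/m
Isobar spacing: Δn = ΔP/|∂P/∂n| = 400 Pa / 7.58×10⁻³ Pa/m = 52751 m ≈ 53 km

53 km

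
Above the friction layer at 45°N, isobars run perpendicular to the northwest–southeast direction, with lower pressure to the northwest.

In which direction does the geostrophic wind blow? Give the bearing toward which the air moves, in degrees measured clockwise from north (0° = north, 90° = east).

The pressure-gradient force points toward the northwest (bearing 315°).
Geostrophic balance: in the Northern Hemisphere the Coriolis force deflects motion to the right, so the geostrophic wind blows 90° to the right of the pressure-gradient force (low pressure on the left).
Rotating 315° by 90° clockwise gives 045° — the wind blows toward the northeast.

045°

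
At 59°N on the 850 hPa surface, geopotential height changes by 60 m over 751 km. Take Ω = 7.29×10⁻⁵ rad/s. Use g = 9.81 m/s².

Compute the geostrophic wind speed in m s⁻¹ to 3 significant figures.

Coriolis parameter at 59°N:
f = 2Ω sin φ = 2 × 7.29×10⁻⁵ × sin 59° = 1.25×10⁻⁴ s⁻¹
Height gradient: |∂Z/∂n| = 60 m / 751000 m = 7.99×10⁻⁵
On a pressure surface, geostrophic balance gives V_g = (g/f)|∂Z/∂n|:
V_g = 9.81 × 7.99×10⁻⁵ / 1.25×10⁻⁴ = 6.27 m/s

6.27 m s⁻¹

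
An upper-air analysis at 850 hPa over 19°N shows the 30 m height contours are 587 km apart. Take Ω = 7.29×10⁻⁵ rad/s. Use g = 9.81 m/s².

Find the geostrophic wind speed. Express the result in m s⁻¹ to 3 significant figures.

Coriolis parameter at 19°N:
f = 2Ω sin φ = 2 × 7.29×10⁻⁵ × sin 19° = 4.75×10⁻⁵ s⁻¹
Height gradient: |∂Z/∂n| = 30 m / 587000 m = 5.11×10⁻⁵
On a pressure surface, geostrophic balance gives V_g = (g/f)|∂Z/∂n|:
V_g = 9.81 × 5.11×10⁻⁵ / 4.75×10⁻⁵ = 10.6 m/s

10.6 m s⁻¹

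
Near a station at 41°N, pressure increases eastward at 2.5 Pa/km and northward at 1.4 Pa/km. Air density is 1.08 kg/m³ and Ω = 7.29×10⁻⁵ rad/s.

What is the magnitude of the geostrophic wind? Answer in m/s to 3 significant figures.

Coriolis parameter at 41°N:
f = 2Ω sin φ = 2 × 7.29×10⁻⁵ × sin 41° = 9.57×10⁻⁵ s⁻¹
Component geostrophic relations (x east, y north):
u_g = −(1/(fρ)) ∂P/∂y,  v_g = (1/(fρ)) ∂P/∂x
u_g = −(1.4×10⁻³)/(9.57×10⁻⁵ × 1.08) = −13.6 m/s;  v_g = (2.5×10⁻³)/(9.57×10⁻⁵ × 1.08) = 24.2 m/s
|V_g| = √(u_g² + v_g²) = 27.7 m/s

27.7 m/s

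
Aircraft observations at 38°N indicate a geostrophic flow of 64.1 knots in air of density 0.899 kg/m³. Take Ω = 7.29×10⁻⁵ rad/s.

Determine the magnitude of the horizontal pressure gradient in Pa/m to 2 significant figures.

2.7×10⁻³ Pa/m

Coriolis parameter at 38°N:
f = 2Ω sin φ = 2 × 7.29×10⁻⁵ × sin 38° = 8.98×10⁻⁵ s⁻¹
Wind speed in SI: 64.1 knots = 33.0 m/s
Geostrophic balance rearranged: |∂P/∂n| = f ρ V_g
|∂P/∂n| = 8.98×10⁻⁵ × 0.899 × 33.0 = 2.66×10⁻³ Pa/m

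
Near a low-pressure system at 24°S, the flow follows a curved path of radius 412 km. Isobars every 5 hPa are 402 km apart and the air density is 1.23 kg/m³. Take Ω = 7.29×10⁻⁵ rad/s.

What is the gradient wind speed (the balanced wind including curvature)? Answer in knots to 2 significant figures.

22 knots

Coriolis parameter at 24°S:
f = 2Ω sin φ = 2 × 7.29×10⁻⁵ × sin 24° = 5.93×10⁻⁵ s⁻¹
Pressure gradient: |∂P/∂n| = 500 Pa / 402000 m = 1.24×10⁻³ Pa/m
Geostrophic speed: V_g = |∂P/∂n|/(fρ) = 1.24×10⁻³/(5.93×10⁻⁵ × 1.23) = 17.1 m/s
Around a low, centrifugal force acts outward with Coriolis, so pressure-gradient force balances both:
(1/ρ)|∂P/∂n| = fV + V²/R  →  V² + fR·V − fR·V_g = 0
With fR = 5.93×10⁻⁵ × 412×10³ m = 24.4 m/s:
V = [−fR + √((fR)² + 4 fR V_g)]/2 = [−24.4 + √(24.4² + 4×24.4×17.1)]/2 = 11.6 m/s
Subgeostrophic (V < V_g = 17.1 m/s), as expected around a low.
Converting: 11.6 m/s × 1.944 = 22 knots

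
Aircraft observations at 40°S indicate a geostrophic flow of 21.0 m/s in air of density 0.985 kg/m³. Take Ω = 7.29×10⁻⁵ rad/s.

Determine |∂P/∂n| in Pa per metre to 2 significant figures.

1.9×10⁻³ Pa/m

Coriolis parameter at 40°S:
f = 2Ω sin φ = 2 × 7.29×10⁻⁵ × sin 40° = 9.37×10⁻⁵ s⁻¹
Geostrophic balance rearranged: |∂P/∂n| = f ρ V_g
|∂P/∂n| = 9.37×10⁻⁵ × 0.985 × 21.0 = 1.94×10⁻³ Pa/m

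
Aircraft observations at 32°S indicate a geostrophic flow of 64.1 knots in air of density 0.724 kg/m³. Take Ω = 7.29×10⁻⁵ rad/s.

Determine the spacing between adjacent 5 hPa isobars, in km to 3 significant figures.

Coriolis parameter at 32°S:
f = 2Ω sin φ = 2 × 7.29×10⁻⁵ × sin 32° = 7.73×10⁻⁵ s⁻¹
Wind speed in SI: 64.1 knots = 33.0 m/s
Geostrophic balance rearranged: |∂P/∂n| = f ρ V_g
|∂P/∂n| = 7.73×10⁻⁵ × 0.724 × 33.0 = 1.84×10⁻³ Pa/m
Isobar spacing: Δn = ΔP/|∂P/∂n| = 500 Pa / 1.84×10⁻³ Pa/m = 271062 m ≈ 271 km

271 km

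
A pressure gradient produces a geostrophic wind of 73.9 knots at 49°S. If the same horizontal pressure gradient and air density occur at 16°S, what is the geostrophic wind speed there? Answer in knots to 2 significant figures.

With the same pressure gradient and density, V_g ∝ 1/f ∝ 1/sin φ.
V₂ = V₁ · sin φ₁ / sin φ₂ = 73.9 × sin 49° / sin 16°
V₂ = 73.9 × 0.7547/0.2756 = 200 knots

200 knots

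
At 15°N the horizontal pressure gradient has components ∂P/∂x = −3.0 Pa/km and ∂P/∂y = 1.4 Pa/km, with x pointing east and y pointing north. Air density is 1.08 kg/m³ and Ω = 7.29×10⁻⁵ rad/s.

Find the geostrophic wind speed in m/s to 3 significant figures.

Coriolis parameter at 15°N:
f = 2Ω sin φ = 2 × 7.29×10⁻⁵ × sin 15° = 3.77×10⁻⁵ s⁻¹
Component geostrophic relations (x east, y north):
u_g = −(1/(fρ)) ∂P/∂y,  v_g = (1/(fρ)) ∂P/∂x
u_g = −(1.4×10⁻³)/(3.77×10⁻⁵ × 1.08) = −34.4 m/s;  v_g = (−3.0×10⁻³)/(3.77×10⁻⁵ × 1.08) = −73.6 m/s
|V_g| = √(u_g² + v_g²) = 81.2 m/s

81.2 m/s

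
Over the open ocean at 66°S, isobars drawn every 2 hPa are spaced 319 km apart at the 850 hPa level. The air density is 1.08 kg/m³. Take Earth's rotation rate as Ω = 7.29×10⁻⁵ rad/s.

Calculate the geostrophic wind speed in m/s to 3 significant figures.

4.36 m/s

Coriolis parameter at 66°S:
f = 2Ω sin φ = 2 × 7.29×10⁻⁵ × sin 66° = 1.33×10⁻⁴ s⁻¹
Pressure gradient: |∂P/∂n| = 200 Pa / 319000 m = 6.27×10⁻⁴ Pa/m
Geostrophic balance (pressure-gradient force = Coriolis force):
V_g = (1/(fρ)) |∂P/∂n| = 6.27×10⁻⁴ / (1.33×10⁻⁴ × 1.08) = 4.36 m/s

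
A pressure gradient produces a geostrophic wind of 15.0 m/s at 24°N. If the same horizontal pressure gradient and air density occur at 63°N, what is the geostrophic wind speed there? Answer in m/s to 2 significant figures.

6.8 m/s

With the same pressure gradient and density, V_g ∝ 1/f ∝ 1/sin φ.
V₂ = V₁ · sin φ₁ / sin φ₂ = 15.0 × sin 24° / sin 63°
V₂ = 15.0 × 0.4067/0.8910 = 6.8 m/s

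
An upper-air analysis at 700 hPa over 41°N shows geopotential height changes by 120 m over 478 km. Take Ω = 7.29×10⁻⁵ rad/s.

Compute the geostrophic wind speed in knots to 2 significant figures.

50 knots

Coriolis parameter at 41°N:
f = 2Ω sin φ = 2 × 7.29×10⁻⁵ × sin 41° = 9.57×10⁻⁵ s⁻¹
Height gradient: |∂Z/∂n| = 120 m / 478000 m = 2.51×10⁻⁴
On a pressure surface, geostrophic balance gives V_g = (g/f)|∂Z/∂n|:
V_g = 9.81 × 2.51×10⁻⁴ / 9.57×10⁻⁵ = 25.7 m/s
Converting: 25.7 m/s × 1.944 = 50 knots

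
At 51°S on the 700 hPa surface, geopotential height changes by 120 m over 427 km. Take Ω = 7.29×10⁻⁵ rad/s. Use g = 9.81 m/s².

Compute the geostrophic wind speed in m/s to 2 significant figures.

Coriolis parameter at 51°S:
f = 2Ω sin φ = 2 × 7.29×10⁻⁵ × sin 51° = 1.13×10⁻⁴ s⁻¹
Height gradient: |∂Z/∂n| = 120 m / 427000 m = 2.81×10⁻⁴
On a pressure surface, geostrophic balance gives V_g = (g/f)|∂Z/∂n|:
V_g = 9.81 × 2.81×10⁻⁴ / 1.13×10⁻⁴ = 24.3 m/s

24 m/s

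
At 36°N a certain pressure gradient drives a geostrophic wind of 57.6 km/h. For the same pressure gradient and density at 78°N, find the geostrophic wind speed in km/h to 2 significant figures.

With the same pressure gradient and density, V_g ∝ 1/f ∝ 1/sin φ.
V₂ = V₁ · sin φ₁ / sin φ₂ = 57.6 × sin 36° / sin 78°
V₂ = 57.6 × 0.5878/0.9781 = 35 km/h

35 km/h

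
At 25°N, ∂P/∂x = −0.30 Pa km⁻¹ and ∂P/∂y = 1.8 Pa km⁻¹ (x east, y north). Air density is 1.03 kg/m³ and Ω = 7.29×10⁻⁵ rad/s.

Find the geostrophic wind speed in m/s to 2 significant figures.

29 m/s

Coriolis parameter at 25°N:
f = 2Ω sin φ = 2 × 7.29×10⁻⁵ × sin 25° = 6.16×10⁻⁵ s⁻¹
Component geostrophic relations (x east, y north):
u_g = −(1/(fρ)) ∂P/∂y,  v_g = (1/(fρ)) ∂P/∂x
u_g = −(1.8×10⁻³)/(6.16×10⁻⁵ × 1.03) = −28.4 m/s;  v_g = (−0.30×10⁻³)/(6.16×10⁻⁵ × 1.03) = −4.73 m/s
|V_g| = √(u_g² + v_g²) = 28.8 m/s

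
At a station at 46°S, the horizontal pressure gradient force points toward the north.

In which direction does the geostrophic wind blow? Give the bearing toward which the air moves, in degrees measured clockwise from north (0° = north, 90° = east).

270°

The pressure-gradient force points toward the north (bearing 000°).
Geostrophic balance: in the Southern Hemisphere the Coriolis force deflects motion to the left, so the geostrophic wind blows 90° to the left of the pressure-gradient force (low pressure on the right).
Rotating 000° by 90° counterclockwise gives 270° — the wind blows toward the west.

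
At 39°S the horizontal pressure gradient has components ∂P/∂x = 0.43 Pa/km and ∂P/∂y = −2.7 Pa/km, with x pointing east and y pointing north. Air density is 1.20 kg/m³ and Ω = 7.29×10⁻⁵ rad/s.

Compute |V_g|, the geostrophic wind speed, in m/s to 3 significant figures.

Coriolis parameter at 39°S:
f = 2Ω sin φ = 2 × 7.29×10⁻⁵ × sin 39° = 9.18×10⁻⁵ s⁻¹
In the Southern Hemisphere f is negative: f = −9.18×10⁻⁵ s⁻¹.
Component geostrophic relations (x east, y north):
u_g = −(1/(fρ)) ∂P/∂y,  v_g = (1/(fρ)) ∂P/∂x
u_g = −(−2.7×10⁻³)/(−9.18×10⁻⁵ × 1.20) = −24.5 m/s;  v_g = (0.43×10⁻³)/(−9.18×10⁻⁵ × 1.20) = −3.91 m/s
|V_g| = √(u_g² + v_g²) = 24.8 m/s

24.8 m/s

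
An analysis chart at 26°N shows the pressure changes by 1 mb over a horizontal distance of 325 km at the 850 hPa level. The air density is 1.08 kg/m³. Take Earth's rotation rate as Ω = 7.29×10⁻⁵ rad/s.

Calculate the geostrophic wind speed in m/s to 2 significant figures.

Coriolis parameter at 26°N:
f = 2Ω sin φ = 2 × 7.29×10⁻⁵ × sin 26° = 6.39×10⁻⁵ s⁻¹
Pressure gradient: |∂P/∂n| = 100 Pa / 325000 m = 3.08×10⁻⁴ Pa/m
Geostrophic balance (pressure-gradient force = Coriolis force):
V_g = (1/(fρ)) |∂P/∂n| = 3.08×10⁻⁴ / (6.39×10⁻⁵ × 1.08) = 4.46 m/s

4.5 m/s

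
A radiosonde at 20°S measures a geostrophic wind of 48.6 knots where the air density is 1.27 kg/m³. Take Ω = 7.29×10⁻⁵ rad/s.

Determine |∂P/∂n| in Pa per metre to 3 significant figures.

1.58×10⁻³ Pa/m

Coriolis parameter at 20°S:
f = 2Ω sin φ = 2 × 7.29×10⁻⁵ × sin 20° = 4.99×10⁻⁵ s⁻¹
Wind speed in SI: 48.6 knots = 25.0 m/s
Geostrophic balance rearranged: |∂P/∂n| = f ρ V_g
|∂P/∂n| = 4.99×10⁻⁵ × 1.27 × 25.0 = 1.58×10⁻³ Pa/m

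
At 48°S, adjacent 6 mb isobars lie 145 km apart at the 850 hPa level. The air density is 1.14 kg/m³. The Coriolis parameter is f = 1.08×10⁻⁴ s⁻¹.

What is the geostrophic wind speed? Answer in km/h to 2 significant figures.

Pressure gradient: |∂P/∂n| = 600 Pa / 145000 m = 4.14×10⁻³ Pa/m
Geostrophic balance (pressure-gradient force = Coriolis force):
V_g = (1/(fρ)) |∂P/∂n| = 4.14×10⁻³ / (1.08×10⁻⁴ × 1.14) = 33.6 m/s
Converting: 33.6 m/s × 3.6 = 120 km/h

120 km/h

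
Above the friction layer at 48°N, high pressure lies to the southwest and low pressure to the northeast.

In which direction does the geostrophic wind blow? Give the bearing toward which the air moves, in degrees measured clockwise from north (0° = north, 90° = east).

135°

The pressure-gradient force points toward the northeast (bearing 045°).
Geostrophic balance: in the Northern Hemisphere the Coriolis force deflects motion to the right, so the geostrophic wind blows 90° to the right of the pressure-gradient force (low pressure on the left).
Rotating 045° by 90° clockwise gives 135° — the wind blows toward the southeast.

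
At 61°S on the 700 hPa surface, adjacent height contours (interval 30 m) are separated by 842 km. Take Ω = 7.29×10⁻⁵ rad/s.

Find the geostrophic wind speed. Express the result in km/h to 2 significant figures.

9.9 km/h

Coriolis parameter at 61°S:
f = 2Ω sin φ = 2 × 7.29×10⁻⁵ × sin 61° = 1.28×10⁻⁴ s⁻¹
Height gradient: |∂Z/∂n| = 30 m / 842000 m = 3.56×10⁻⁵
On a pressure surface, geostrophic balance gives V_g = (g/f)|∂Z/∂n|:
V_g = 9.81 × 3.56×10⁻⁵ / 1.28×10⁻⁴ = 2.74 m/s
Converting: 2.74 m/s × 3.6 = 9.9 km/h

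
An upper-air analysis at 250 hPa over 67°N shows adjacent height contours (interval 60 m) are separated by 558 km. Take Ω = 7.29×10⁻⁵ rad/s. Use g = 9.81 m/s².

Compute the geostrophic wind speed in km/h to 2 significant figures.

Coriolis parameter at 67°N:
f = 2Ω sin φ = 2 × 7.29×10⁻⁵ × sin 67° = 1.34×10⁻⁴ s⁻¹
Height gradient: |∂Z/∂n| = 60 m / 558000 m = 1.08×10⁻⁴
On a pressure surface, geostrophic balance gives V_g = (g/f)|∂Z/∂n|:
V_g = 9.81 × 1.08×10⁻⁴ / 1.34×10⁻⁴ = 7.86 m/s
Converting: 7.86 m/s × 3.6 = 28 km/h

28 km/h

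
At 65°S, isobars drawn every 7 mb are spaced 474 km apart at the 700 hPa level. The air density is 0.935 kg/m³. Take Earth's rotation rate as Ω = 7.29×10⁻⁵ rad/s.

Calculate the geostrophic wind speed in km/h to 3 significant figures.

Coriolis parameter at 65°S:
f = 2Ω sin φ = 2 × 7.29×10⁻⁵ × sin 65° = 1.32×10⁻⁴ s⁻¹
Pressure gradient: |∂P/∂n| = 700 Pa / 474000 m = 1.48×10⁻³ Pa/m
Geostrophic balance (pressure-gradient force = Coriolis force):
V_g = (1/(fρ)) |∂P/∂n| = 1.48×10⁻³ / (1.32×10⁻⁴ × 0.935) = 12.0 m/s
Converting: 12.0 m/s × 3.6 = 43.0 km/h

43.0 km/h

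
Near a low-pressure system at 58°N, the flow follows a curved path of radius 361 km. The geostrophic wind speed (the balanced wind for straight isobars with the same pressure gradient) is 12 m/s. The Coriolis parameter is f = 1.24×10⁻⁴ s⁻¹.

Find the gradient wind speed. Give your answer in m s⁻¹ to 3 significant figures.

Around a low, centrifugal force acts outward with Coriolis, so pressure-gradient force balances both:
(1/ρ)|∂P/∂n| = fV + V²/R  →  V² + fR·V − fR·V_g = 0
With fR = 1.24×10⁻⁴ × 361×10³ m = 44.8 m/s:
V = [−fR + √((fR)² + 4 fR V_g)]/2 = [−44.8 + √(44.8² + 4×44.8×12)]/2 = 9.84 m/s
Subgeostrophic (V < V_g = 12 m/s), as expected around a low.

9.84 m s⁻¹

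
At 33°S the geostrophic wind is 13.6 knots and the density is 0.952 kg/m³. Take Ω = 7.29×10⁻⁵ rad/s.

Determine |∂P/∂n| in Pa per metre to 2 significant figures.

Coriolis parameter at 33°S:
f = 2Ω sin φ = 2 × 7.29×10⁻⁵ × sin 33° = 7.94×10⁻⁵ s⁻¹
Wind speed in SI: 13.6 knots = 7.00 m/s
Geostrophic balance rearranged: |∂P/∂n| = f ρ V_g
|∂P/∂n| = 7.94×10⁻⁵ × 0.952 × 7.00 = 5.29×10⁻⁴ Pa/m

5.3×10⁻⁴ Pa/m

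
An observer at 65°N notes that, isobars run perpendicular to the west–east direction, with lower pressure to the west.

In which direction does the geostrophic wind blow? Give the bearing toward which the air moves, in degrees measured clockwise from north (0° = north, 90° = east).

000°

The pressure-gradient force points toward the west (bearing 270°).
Geostrophic balance: in the Northern Hemisphere the Coriolis force deflects motion to the right, so the geostrophic wind blows 90° to the right of the pressure-gradient force (low pressure on the left).
Rotating 270° by 90° clockwise gives 000° — the wind blows toward the north.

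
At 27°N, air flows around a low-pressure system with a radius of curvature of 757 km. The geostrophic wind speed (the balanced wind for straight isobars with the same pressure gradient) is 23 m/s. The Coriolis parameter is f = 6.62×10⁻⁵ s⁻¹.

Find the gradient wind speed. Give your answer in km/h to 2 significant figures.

62 km/h

Around a low, centrifugal force acts outward with Coriolis, so pressure-gradient force balances both:
(1/ρ)|∂P/∂n| = fV + V²/R  →  V² + fR·V − fR·V_g = 0
With fR = 6.62×10⁻⁵ × 757×10³ m = 50.1 m/s:
V = [−fR + √((fR)² + 4 fR V_g)]/2 = [−50.1 + √(50.1² + 4×50.1×23)]/2 = 17.1 m/s
Subgeostrophic (V < V_g = 23 m/s), as expected around a low.
Converting: 17.1 m/s × 3.6 = 62 km/h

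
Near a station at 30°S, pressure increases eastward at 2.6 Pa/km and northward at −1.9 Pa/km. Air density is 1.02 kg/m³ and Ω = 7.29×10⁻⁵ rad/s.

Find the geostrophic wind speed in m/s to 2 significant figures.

43 m/s

Coriolis parameter at 30°S:
f = 2Ω sin φ = 2 × 7.29×10⁻⁵ × sin 30° = 7.29×10⁻⁵ s⁻¹
In the Southern Hemisphere f is negative: f = −7.29×10⁻⁵ s⁻¹.
Component geostrophic relations (x east, y north):
u_g = −(1/(fρ)) ∂P/∂y,  v_g = (1/(fρ)) ∂P/∂x
u_g = −(−1.9×10⁻³)/(−7.29×10⁻⁵ × 1.02) = −25.6 m/s;  v_g = (2.6×10⁻³)/(−7.29×10⁻⁵ × 1.02) = −35.0 m/s
|V_g| = √(u_g² + v_g²) = 43.3 m/s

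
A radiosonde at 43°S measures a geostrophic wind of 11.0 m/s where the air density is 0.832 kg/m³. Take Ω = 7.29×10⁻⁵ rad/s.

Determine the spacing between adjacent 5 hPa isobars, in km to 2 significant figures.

550 km

Coriolis parameter at 43°S:
f = 2Ω sin φ = 2 × 7.29×10⁻⁵ × sin 43° = 9.94×10⁻⁵ s⁻¹
Geostrophic balance rearranged: |∂P/∂n| = f ρ V_g
|∂P/∂n| = 9.94×10⁻⁵ × 0.832 × 11.0 = 9.10×10⁻⁴ Pa/m
Isobar spacing: Δn = ΔP/|∂P/∂n| = 500 Pa / 9.10×10⁻⁴ Pa/m = 549431 m ≈ 550 km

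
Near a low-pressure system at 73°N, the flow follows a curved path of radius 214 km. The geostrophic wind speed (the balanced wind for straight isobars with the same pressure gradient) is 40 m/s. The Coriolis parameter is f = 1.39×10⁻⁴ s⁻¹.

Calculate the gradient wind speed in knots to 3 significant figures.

44.1 knots

Around a low, centrifugal force acts outward with Coriolis, so pressure-gradient force balances both:
(1/ρ)|∂P/∂n| = fV + V²/R  →  V² + fR·V − fR·V_g = 0
With fR = 1.39×10⁻⁴ × 214×10³ m = 29.7 m/s:
V = [−fR + √((fR)² + 4 fR V_g)]/2 = [−29.7 + √(29.7² + 4×29.7×40)]/2 = 22.7 m/s
Subgeostrophic (V < V_g = 40 m/s), as expected around a low.
Converting: 22.7 m/s × 1.944 = 44.1 knots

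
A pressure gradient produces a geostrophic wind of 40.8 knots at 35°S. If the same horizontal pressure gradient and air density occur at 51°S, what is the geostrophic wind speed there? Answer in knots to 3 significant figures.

30.1 knots

With the same pressure gradient and density, V_g ∝ 1/f ∝ 1/sin φ.
V₂ = V₁ · sin φ₁ / sin φ₂ = 40.8 × sin 35° / sin 51°
V₂ = 40.8 × 0.5736/0.7771 = 30.1 knots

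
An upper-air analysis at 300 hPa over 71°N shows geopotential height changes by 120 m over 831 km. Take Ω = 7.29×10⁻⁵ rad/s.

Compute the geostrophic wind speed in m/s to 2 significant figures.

Coriolis parameter at 71°N:
f = 2Ω sin φ = 2 × 7.29×10⁻⁵ × sin 71° = 1.38×10⁻⁴ s⁻¹
Height gradient: |∂Z/∂n| = 120 m / 831000 m = 1.44×10⁻⁴
On a pressure surface, geostrophic balance gives V_g = (g/f)|∂Z/∂n|:
V_g = 9.81 × 1.44×10⁻⁴ / 1.38×10⁻⁴ = 10.3 m/s

10 m/s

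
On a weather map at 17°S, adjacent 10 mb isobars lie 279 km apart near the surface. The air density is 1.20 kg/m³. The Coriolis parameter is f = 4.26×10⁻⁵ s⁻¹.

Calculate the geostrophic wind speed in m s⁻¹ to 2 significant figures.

Pressure gradient: |∂P/∂n| = 1000 Pa / 279000 m = 3.58×10⁻³ Pa/m
Geostrophic balance (pressure-gradient force = Coriolis force):
V_g = (1/(fρ)) |∂P/∂n| = 3.58×10⁻³ / (4.26×10⁻⁵ × 1.20) = 70.1 m/s

70 m s⁻¹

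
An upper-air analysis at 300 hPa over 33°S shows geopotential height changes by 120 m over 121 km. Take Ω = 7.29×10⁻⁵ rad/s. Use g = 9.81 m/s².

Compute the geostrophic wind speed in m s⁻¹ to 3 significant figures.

123 m s⁻¹

Coriolis parameter at 33°S:
f = 2Ω sin φ = 2 × 7.29×10⁻⁵ × sin 33° = 7.94×10⁻⁵ s⁻¹
Height gradient: |∂Z/∂n| = 120 m / 121000 m = 9.92×10⁻⁴
On a pressure surface, geostrophic balance gives V_g = (g/f)|∂Z/∂n|:
V_g = 9.81 × 9.92×10⁻⁴ / 7.94×10⁻⁵ = 123 m/s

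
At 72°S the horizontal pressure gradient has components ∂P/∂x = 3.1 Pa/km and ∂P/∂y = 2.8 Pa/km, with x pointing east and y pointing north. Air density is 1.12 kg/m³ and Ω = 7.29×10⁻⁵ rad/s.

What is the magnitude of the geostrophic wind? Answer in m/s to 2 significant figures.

27 m/s

Coriolis parameter at 72°S:
f = 2Ω sin φ = 2 × 7.29×10⁻⁵ × sin 72° = 1.39×10⁻⁴ s⁻¹
In the Southern Hemisphere f is negative: f = −1.39×10⁻⁴ s⁻¹.
Component geostrophic relations (x east, y north):
u_g = −(1/(fρ)) ∂P/∂y,  v_g = (1/(fρ)) ∂P/∂x
u_g = −(2.8×10⁻³)/(−1.39×10⁻⁴ × 1.12) = 18.0 m/s;  v_g = (3.1×10⁻³)/(−1.39×10⁻⁴ × 1.12) = −20.0 m/s
|V_g| = √(u_g² + v_g²) = 26.9 m/s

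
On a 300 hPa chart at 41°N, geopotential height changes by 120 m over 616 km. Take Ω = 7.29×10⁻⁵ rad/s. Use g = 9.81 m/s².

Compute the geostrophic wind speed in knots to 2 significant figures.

Coriolis parameter at 41°N:
f = 2Ω sin φ = 2 × 7.29×10⁻⁵ × sin 41° = 9.57×10⁻⁵ s⁻¹
Height gradient: |∂Z/∂n| = 120 m / 616000 m = 1.95×10⁻⁴
On a pressure surface, geostrophic balance gives V_g = (g/f)|∂Z/∂n|:
V_g = 9.81 × 1.95×10⁻⁴ / 9.57×10⁻⁵ = 20.0 m/s
Converting: 20.0 m/s × 1.944 = 39 knots

39 knots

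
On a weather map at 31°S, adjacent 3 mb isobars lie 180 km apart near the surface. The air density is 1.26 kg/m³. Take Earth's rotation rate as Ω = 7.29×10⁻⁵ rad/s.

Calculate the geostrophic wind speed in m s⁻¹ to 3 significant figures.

Coriolis parameter at 31°S:
f = 2Ω sin φ = 2 × 7.29×10⁻⁵ × sin 31° = 7.51×10⁻⁵ s⁻¹
Pressure gradient: |∂P/∂n| = 300 Pa / 180000 m = 1.67×10⁻³ Pa/m
Geostrophic balance (pressure-gradient force = Coriolis force):
V_g = (1/(fρ)) |∂P/∂n| = 1.67×10⁻³ / (7.51×10⁻⁵ × 1.26) = 17.6 m/s

17.6 m s⁻¹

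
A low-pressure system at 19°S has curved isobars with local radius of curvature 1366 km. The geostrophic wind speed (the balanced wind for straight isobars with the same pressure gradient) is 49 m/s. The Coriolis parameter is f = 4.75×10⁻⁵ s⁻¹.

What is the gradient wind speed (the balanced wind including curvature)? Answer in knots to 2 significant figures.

63 knots

Around a low, centrifugal force acts outward with Coriolis, so pressure-gradient force balances both:
(1/ρ)|∂P/∂n| = fV + V²/R  →  V² + fR·V − fR·V_g = 0
With fR = 4.75×10⁻⁵ × 1366×10³ m = 64.9 m/s:
V = [−fR + √((fR)² + 4 fR V_g)]/2 = [−64.9 + √(64.9² + 4×64.9×49)]/2 = 32.6 m/s
Subgeostrophic (V < V_g = 49 m/s), as expected around a low.
Converting: 32.6 m/s × 1.944 = 63 knots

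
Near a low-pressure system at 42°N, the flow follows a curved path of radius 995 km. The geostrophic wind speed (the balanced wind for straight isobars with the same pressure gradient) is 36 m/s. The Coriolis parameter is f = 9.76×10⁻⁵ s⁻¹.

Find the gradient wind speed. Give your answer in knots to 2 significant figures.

54 knots

Around a low, centrifugal force acts outward with Coriolis, so pressure-gradient force balances both:
(1/ρ)|∂P/∂n| = fV + V²/R  →  V² + fR·V − fR·V_g = 0
With fR = 9.76×10⁻⁵ × 995×10³ m = 97.1 m/s:
V = [−fR + √((fR)² + 4 fR V_g)]/2 = [−97.1 + √(97.1² + 4×97.1×36)]/2 = 28 m/s
Subgeostrophic (V < V_g = 36 m/s), as expected around a low.
Converting: 28 m/s × 1.944 = 54 knots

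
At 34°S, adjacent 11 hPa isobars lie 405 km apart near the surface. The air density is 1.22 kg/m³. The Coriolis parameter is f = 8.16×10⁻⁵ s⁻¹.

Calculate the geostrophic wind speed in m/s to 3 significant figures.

27.3 m/s

Pressure gradient: |∂P/∂n| = 1100 Pa / 405000 m = 2.72×10⁻³ Pa/m
Geostrophic balance (pressure-gradient force = Coriolis force):
V_g = (1/(fρ)) |∂P/∂n| = 2.72×10⁻³ / (8.16×10⁻⁵ × 1.22) = 27.3 m/s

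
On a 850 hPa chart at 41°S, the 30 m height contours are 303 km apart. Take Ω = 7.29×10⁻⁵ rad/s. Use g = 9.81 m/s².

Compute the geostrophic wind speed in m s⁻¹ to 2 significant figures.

Coriolis parameter at 41°S:
f = 2Ω sin φ = 2 × 7.29×10⁻⁵ × sin 41° = 9.57×10⁻⁵ s⁻¹
Height gradient: |∂Z/∂n| = 30 m / 303000 m = 9.90×10⁻⁵
On a pressure surface, geostrophic balance gives V_g = (g/f)|∂Z/∂n|:
V_g = 9.81 × 9.90×10⁻⁵ / 9.57×10⁻⁵ = 10.2 m/s

10 m s⁻¹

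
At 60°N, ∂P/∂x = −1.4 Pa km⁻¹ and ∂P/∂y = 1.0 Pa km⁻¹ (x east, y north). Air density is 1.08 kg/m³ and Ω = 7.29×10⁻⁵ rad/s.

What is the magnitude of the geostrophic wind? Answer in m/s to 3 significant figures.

Coriolis parameter at 60°N:
f = 2Ω sin φ = 2 × 7.29×10⁻⁵ × sin 60° = 1.26×10⁻⁴ s⁻¹
Component geostrophic relations (x east, y north):
u_g = −(1/(fρ)) ∂P/∂y,  v_g = (1/(fρ)) ∂P/∂x
u_g = −(1.0×10⁻³)/(1.26×10⁻⁴ × 1.08) = −7.33 m/s;  v_g = (−1.4×10⁻³)/(1.26×10⁻⁴ × 1.08) = −10.3 m/s
|V_g| = √(u_g² + v_g²) = 12.6 m/s

12.6 m/s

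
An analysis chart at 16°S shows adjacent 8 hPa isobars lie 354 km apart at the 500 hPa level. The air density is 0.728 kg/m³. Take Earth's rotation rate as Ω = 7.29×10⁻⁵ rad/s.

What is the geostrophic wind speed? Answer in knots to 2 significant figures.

150 knots

Coriolis parameter at 16°S:
f = 2Ω sin φ = 2 × 7.29×10⁻⁵ × sin 16° = 4.02×10⁻⁵ s⁻¹
Pressure gradient: |∂P/∂n| = 800 Pa / 354000 m = 2.26×10⁻³ Pa/m
Geostrophic balance (pressure-gradient force = Coriolis force):
V_g = (1/(fρ)) |∂P/∂n| = 2.26×10⁻³ / (4.02×10⁻⁵ × 0.728) = 77.2 m/s
Converting: 77.2 m/s × 1.944 = 150 knots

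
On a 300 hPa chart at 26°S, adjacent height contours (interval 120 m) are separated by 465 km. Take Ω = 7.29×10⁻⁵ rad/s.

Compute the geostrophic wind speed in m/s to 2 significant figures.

40 m/s

Coriolis parameter at 26°S:
f = 2Ω sin φ = 2 × 7.29×10⁻⁵ × sin 26° = 6.39×10⁻⁵ s⁻¹
Height gradient: |∂Z/∂n| = 120 m / 465000 m = 2.58×10⁻⁴
On a pressure surface, geostrophic balance gives V_g = (g/f)|∂Z/∂n|:
V_g = 9.81 × 2.58×10⁻⁴ / 6.39×10⁻⁵ = 39.6 m/s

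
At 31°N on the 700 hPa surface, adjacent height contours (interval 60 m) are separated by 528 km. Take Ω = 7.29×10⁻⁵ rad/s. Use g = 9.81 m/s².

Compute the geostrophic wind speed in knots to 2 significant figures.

Coriolis parameter at 31°N:
f = 2Ω sin φ = 2 × 7.29×10⁻⁵ × sin 31° = 7.51×10⁻⁵ s⁻¹
Height gradient: |∂Z/∂n| = 60 m / 528000 m = 1.14×10⁻⁴
On a pressure surface, geostrophic balance gives V_g = (g/f)|∂Z/∂n|:
V_g = 9.81 × 1.14×10⁻⁴ / 7.51×10⁻⁵ = 14.8 m/s
Converting: 14.8 m/s × 1.944 = 29 knots

29 knots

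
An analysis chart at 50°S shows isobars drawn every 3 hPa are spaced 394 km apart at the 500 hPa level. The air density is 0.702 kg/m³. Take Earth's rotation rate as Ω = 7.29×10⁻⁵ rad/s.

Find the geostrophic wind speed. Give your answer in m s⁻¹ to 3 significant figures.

Coriolis parameter at 50°S:
f = 2Ω sin φ = 2 × 7.29×10⁻⁵ × sin 50° = 1.12×10⁻⁴ s⁻¹
Pressure gradient: |∂P/∂n| = 300 Pa / 394000 m = 7.61×10⁻⁴ Pa/m
Geostrophic balance (pressure-gradient force = Coriolis force):
V_g = (1/(fρ)) |∂P/∂n| = 7.61×10⁻⁴ / (1.12×10⁻⁴ × 0.702) = 9.71 m/s

9.71 m s⁻¹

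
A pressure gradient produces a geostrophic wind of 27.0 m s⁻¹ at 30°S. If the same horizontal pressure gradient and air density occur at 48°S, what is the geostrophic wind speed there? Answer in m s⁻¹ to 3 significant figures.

With the same pressure gradient and density, V_g ∝ 1/f ∝ 1/sin φ.
V₂ = V₁ · sin φ₁ / sin φ₂ = 27.0 × sin 30° / sin 48°
V₂ = 27.0 × 0.5000/0.7431 = 18.2 m s⁻¹

18.2 m s⁻¹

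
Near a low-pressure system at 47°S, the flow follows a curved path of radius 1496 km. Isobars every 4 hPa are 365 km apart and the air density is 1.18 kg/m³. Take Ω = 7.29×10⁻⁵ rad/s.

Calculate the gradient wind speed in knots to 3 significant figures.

16.1 knots

Coriolis parameter at 47°S:
f = 2Ω sin φ = 2 × 7.29×10⁻⁵ × sin 47° = 1.07×10⁻⁴ s⁻¹
Pressure gradient: |∂P/∂n| = 400 Pa / 365000 m = 1.10×10⁻³ Pa/m
Geostrophic speed: V_g = |∂P/∂n|/(fρ) = 1.10×10⁻³/(1.07×10⁻⁴ × 1.18) = 8.71 m/s
Around a low, centrifugal force acts outward with Coriolis, so pressure-gradient force balances both:
(1/ρ)|∂P/∂n| = fV + V²/R  →  V² + fR·V − fR·V_g = 0
With fR = 1.07×10⁻⁴ × 1496×10³ m = 160 m/s:
V = [−fR + √((fR)² + 4 fR V_g)]/2 = [−160 + √(160² + 4×160×8.71)]/2 = 8.28 m/s
Subgeostrophic (V < V_g = 8.71 m/s), as expected around a low.
Converting: 8.28 m/s × 1.944 = 16.1 knots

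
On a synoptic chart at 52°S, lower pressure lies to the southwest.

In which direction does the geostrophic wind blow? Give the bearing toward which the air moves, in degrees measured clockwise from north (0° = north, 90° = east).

135°

The pressure-gradient force points toward the southwest (bearing 225°).
Geostrophic balance: in the Southern Hemisphere the Coriolis force deflects motion to the left, so the geostrophic wind blows 90° to the left of the pressure-gradient force (low pressure on the right).
Rotating 225° by 90° counterclockwise gives 135° — the wind blows toward the southeast.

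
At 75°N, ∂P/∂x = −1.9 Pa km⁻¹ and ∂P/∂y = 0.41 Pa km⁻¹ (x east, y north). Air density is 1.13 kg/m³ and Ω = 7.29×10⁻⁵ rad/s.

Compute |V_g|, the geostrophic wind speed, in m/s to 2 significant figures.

Coriolis parameter at 75°N:
f = 2Ω sin φ = 2 × 7.29×10⁻⁵ × sin 75° = 1.41×10⁻⁴ s⁻¹
Component geostrophic relations (x east, y north):
u_g = −(1/(fρ)) ∂P/∂y,  v_g = (1/(fρ)) ∂P/∂x
u_g = −(0.41×10⁻³)/(1.41×10⁻⁴ × 1.13) = −2.58 m/s;  v_g = (−1.9×10⁻³)/(1.41×10⁻⁴ × 1.13) = −11.9 m/s
|V_g| = √(u_g² + v_g²) = 12.2 m/s

12 m/s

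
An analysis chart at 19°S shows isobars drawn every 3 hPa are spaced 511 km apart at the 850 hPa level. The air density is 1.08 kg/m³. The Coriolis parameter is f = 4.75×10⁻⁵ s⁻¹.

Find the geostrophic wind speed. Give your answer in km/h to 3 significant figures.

41.2 km/h

Pressure gradient: |∂P/∂n| = 300 Pa / 511000 m = 5.87×10⁻⁴ Pa/m
Geostrophic balance (pressure-gradient force = Coriolis force):
V_g = (1/(fρ)) |∂P/∂n| = 5.87×10⁻⁴ / (4.75×10⁻⁵ × 1.08) = 11.4 m/s
Converting: 11.4 m/s × 3.6 = 41.2 km/h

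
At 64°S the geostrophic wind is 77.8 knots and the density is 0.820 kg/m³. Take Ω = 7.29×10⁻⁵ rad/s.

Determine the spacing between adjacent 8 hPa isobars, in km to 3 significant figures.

186 km

Coriolis parameter at 64°S:
f = 2Ω sin φ = 2 × 7.29×10⁻⁵ × sin 64° = 1.31×10⁻⁴ s⁻¹
Wind speed in SI: 77.8 knots = 40.0 m/s
Geostrophic balance rearranged: |∂P/∂n| = f ρ V_g
|∂P/∂n| = 1.31×10⁻⁴ × 0.820 × 40.0 = 4.30×10⁻³ Pa/m
Isobar spacing: Δn = ΔP/|∂P/∂n| = 800 Pa / 4.30×10⁻³ Pa/m = 186012 m ≈ 186 km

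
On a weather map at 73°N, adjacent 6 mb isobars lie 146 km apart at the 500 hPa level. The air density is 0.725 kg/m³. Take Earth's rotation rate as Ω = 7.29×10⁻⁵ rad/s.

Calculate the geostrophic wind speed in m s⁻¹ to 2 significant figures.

41 m s⁻¹

Coriolis parameter at 73°N:
f = 2Ω sin φ = 2 × 7.29×10⁻⁵ × sin 73° = 1.39×10⁻⁴ s⁻¹
Pressure gradient: |∂P/∂n| = 600 Pa / 146000 m = 4.11×10⁻³ Pa/m
Geostrophic balance (pressure-gradient force = Coriolis force):
V_g = (1/(fρ)) |∂P/∂n| = 4.11×10⁻³ / (1.39×10⁻⁴ × 0.725) = 40.7 m/s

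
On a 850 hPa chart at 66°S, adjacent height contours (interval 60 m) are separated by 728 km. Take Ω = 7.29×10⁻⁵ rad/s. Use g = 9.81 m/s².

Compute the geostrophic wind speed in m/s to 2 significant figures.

Coriolis parameter at 66°S:
f = 2Ω sin φ = 2 × 7.29×10⁻⁵ × sin 66° = 1.33×10⁻⁴ s⁻¹
Height gradient: |∂Z/∂n| = 60 m / 728000 m = 8.24×10⁻⁵
On a pressure surface, geostrophic balance gives V_g = (g/f)|∂Z/∂n|:
V_g = 9.81 × 8.24×10⁻⁵ / 1.33×10⁻⁴ = 6.07 m/s

6.1 m/s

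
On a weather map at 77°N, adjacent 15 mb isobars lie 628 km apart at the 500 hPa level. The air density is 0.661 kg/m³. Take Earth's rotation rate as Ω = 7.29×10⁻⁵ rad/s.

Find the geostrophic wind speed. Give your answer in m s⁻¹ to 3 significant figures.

Coriolis parameter at 77°N:
f = 2Ω sin φ = 2 × 7.29×10⁻⁵ × sin 77° = 1.42×10⁻⁴ s⁻¹
Pressure gradient: |∂P/∂n| = 1500 Pa / 628000 m = 2.39×10⁻³ Pa/m
Geostrophic balance (pressure-gradient force = Coriolis force):
V_g = (1/(fρ)) |∂P/∂n| = 2.39×10⁻³ / (1.42×10⁻⁴ × 0.661) = 25.4 m/s

25.4 m s⁻¹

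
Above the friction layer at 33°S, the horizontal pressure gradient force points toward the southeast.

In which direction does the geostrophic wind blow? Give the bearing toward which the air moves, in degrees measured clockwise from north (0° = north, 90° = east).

The pressure-gradient force points toward the southeast (bearing 135°).
Geostrophic balance: in the Southern Hemisphere the Coriolis force deflects motion to the left, so the geostrophic wind blows 90° to the left of the pressure-gradient force (low pressure on the right).
Rotating 135° by 90° counterclockwise gives 045° — the wind blows toward the northeast.

045°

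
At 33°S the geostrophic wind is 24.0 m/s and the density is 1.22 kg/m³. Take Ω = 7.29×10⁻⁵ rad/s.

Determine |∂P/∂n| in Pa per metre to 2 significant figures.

2.3×10⁻³ Pa/m

Coriolis parameter at 33°S:
f = 2Ω sin φ = 2 × 7.29×10⁻⁵ × sin 33° = 7.94×10⁻⁵ s⁻¹
Geostrophic balance rearranged: |∂P/∂n| = f ρ V_g
|∂P/∂n| = 7.94×10⁻⁵ × 1.22 × 24.0 = 2.33×10⁻³ Pa/m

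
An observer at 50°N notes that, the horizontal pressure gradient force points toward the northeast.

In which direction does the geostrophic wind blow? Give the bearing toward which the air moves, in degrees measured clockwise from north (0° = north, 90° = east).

The pressure-gradient force points toward the northeast (bearing 045°).
Geostrophic balance: in the Northern Hemisphere the Coriolis force deflects motion to the right, so the geostrophic wind blows 90° to the right of the pressure-gradient force (low pressure on the left).
Rotating 045° by 90° clockwise gives 135° — the wind blows toward the southeast.

135°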